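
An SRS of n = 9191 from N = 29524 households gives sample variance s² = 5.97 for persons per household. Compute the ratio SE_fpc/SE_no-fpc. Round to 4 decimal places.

f = n/N = 9191/29524 = 0.31130606.
SE_no-fpc = √(s²/n) = 0.025486241; SE_fpc = √((1−f)s²/n) = 0.021150416.
Ratio = √(1−f) = 0.82987586.

0.8299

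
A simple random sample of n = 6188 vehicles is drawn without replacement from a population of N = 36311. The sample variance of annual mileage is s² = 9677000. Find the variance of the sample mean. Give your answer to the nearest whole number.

Under SRS without replacement, Var(ȳ) = (1 − f)·s²/n with f = n/N = 6188/36311 = 0.17041668.
Var(ȳ) = (1 − 0.17041668)·9677000/6188 = 0.82958332·1563.8332 = 1297.33.

1297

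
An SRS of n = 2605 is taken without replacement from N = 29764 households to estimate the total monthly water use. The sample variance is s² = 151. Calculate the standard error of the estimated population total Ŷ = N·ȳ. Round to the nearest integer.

6845

Var(Ŷ) = N²·Var(ȳ) = N²·(1 − n/N)·s²/n.
f = 2605/29764 = 0.08752184; Var(ȳ) = 0.91247816·151/2605 = 0.052892208.
Var(Ŷ) = 29764² · 0.052892208 = 4.6856979 × 10^7.
SE(Ŷ) = √(4.6856979 × 10^7) = 6845.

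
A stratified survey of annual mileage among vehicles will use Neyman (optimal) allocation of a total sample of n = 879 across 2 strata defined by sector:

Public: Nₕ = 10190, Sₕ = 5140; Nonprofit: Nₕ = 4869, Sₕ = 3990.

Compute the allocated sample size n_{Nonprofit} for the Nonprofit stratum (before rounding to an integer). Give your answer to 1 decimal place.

Neyman allocation: nₕ = n·NₕSₕ / Σⱼ NⱼSⱼ.
Σ NⱼSⱼ = 10190·5140 + 4869·3990 = 7.180391 × 10^7.
n_{Nonprofit} = 879·4869·3990 / (7.180391 × 10^7) = 237.8.

237.8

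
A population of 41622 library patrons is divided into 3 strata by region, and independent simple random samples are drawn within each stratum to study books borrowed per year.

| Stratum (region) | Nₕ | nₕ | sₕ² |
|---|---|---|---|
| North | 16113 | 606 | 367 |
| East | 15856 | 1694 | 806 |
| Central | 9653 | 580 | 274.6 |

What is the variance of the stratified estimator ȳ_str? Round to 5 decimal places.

Var(ȳ_str) = Σₕ Wₕ²(1 − fₕ)sₕ²/nₕ with Wₕ = Nₕ/N, N = 41622.
North: Wₕ = 0.38712700; term = 0.38712700²·(1 − 0.03760938)·367/606 = 0.087347754.
East: Wₕ = 0.38095238; term = 0.38095238²·(1 − 0.10683653)·806/1694 = 0.061672844.
Central: Wₕ = 0.23192062; term = 0.23192062²·(1 − 0.06008495)·274.6/580 = 0.023935355.
Sum = 0.17295595.

0.17296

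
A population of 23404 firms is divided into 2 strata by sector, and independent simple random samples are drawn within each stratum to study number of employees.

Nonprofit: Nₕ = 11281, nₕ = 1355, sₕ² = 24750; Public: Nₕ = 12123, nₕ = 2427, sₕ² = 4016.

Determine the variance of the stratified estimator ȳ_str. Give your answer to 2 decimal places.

4.09

Var(ȳ_str) = Σₕ Wₕ²(1 − fₕ)sₕ²/nₕ with Wₕ = Nₕ/N, N = 23404.
Nonprofit: Wₕ = 0.48201162; term = 0.48201162²·(1 − 0.12011347)·24750/1355 = 3.7340282.
Public: Wₕ = 0.51798838; term = 0.51798838²·(1 − 0.20019797)·4016/2427 = 0.35509656.
Sum = 4.0891248.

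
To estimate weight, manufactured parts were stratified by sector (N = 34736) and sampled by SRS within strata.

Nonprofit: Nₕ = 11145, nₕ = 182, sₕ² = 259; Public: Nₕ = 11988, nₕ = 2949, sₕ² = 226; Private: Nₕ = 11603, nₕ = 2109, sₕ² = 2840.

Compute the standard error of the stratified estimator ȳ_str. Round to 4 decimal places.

0.5234

Var(ȳ_str) = Σₕ Wₕ²(1 − fₕ)sₕ²/nₕ with Wₕ = Nₕ/N, N = 34736.
Nonprofit: Wₕ = 0.32084869; term = 0.32084869²·(1 − 0.01633019)·259/182 = 0.14410473.
Public: Wₕ = 0.34511746; term = 0.34511746²·(1 − 0.24599600)·226/2949 = 0.00688242.
Private: Wₕ = 0.33403386; term = 0.33403386²·(1 − 0.18176334)·2840/2109 = 0.12294239.
Sum = 0.27392954.
SE = √(0.27392954) = 0.5234.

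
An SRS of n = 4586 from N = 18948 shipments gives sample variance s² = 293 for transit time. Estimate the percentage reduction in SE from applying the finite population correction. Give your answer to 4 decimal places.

12.9386

f = n/N = 4586/18948 = 0.24203082.
SE_no-fpc = √(s²/n) = 0.25276491; SE_fpc = √((1−f)s²/n) = 0.22006073.
Ratio = √(1−f) = 0.87061425. Reduction = 100·(1 − 0.87061425) = 12.9386%.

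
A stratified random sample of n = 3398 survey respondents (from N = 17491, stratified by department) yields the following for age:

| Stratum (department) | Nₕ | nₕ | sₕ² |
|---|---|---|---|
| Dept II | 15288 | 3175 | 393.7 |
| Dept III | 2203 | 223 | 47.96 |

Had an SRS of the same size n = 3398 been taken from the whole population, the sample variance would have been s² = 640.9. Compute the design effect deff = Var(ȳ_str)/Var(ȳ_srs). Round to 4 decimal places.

0.5141

Var(ȳ_str) = Σ Wₕ²(1−fₕ)sₕ²/nₕ with Wₕ = Nₕ/17491:
  Dept II: (15288/17491)²·(1−3175/15288)·393.7/3175 = 0.075057621
  Dept III: (2203/17491)²·(1−223/2203)·47.96/223 = 0.0030663711
  → Var(ȳ_str) = 0.078123992.
Var(ȳ_srs) = (1 − 3398/17491)·640.9/3398 = 0.15196925.
deff = 0.078123992 / 0.15196925 = 0.5141.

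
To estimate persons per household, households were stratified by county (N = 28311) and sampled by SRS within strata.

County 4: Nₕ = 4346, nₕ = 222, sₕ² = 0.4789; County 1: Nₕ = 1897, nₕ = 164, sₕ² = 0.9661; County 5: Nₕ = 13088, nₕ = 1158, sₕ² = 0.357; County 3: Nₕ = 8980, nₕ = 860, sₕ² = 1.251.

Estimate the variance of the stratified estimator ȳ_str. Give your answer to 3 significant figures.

2.65 × 10^-4

Var(ȳ_str) = Σₕ Wₕ²(1 − fₕ)sₕ²/nₕ with Wₕ = Nₕ/N, N = 28311.
County 4: Wₕ = 0.15350924; term = 0.15350924²·(1 − 0.05108145)·0.4789/222 = 4.8238059 × 10^-5.
County 1: Wₕ = 0.06700576; term = 0.06700576²·(1 − 0.08645229)·0.9661/164 = 2.4162046 × 10^-5.
County 5: Wₕ = 0.46229381; term = 0.46229381²·(1 − 0.08847800)·0.357/1158 = 6.0056908 × 10^-5.
County 3: Wₕ = 0.31719120; term = 0.31719120²·(1 − 0.09576837)·1.251/860 = 1.3233685 × 10^-4.
Sum = 2.6479386 × 10^-4.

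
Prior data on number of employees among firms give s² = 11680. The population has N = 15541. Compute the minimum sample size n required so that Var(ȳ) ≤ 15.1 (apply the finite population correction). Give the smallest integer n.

737

Without fpc, n₀ = s²/D = 11680/15.1 = 773.5099.
With fpc, (1 − n/N)·s²/n ≤ D requires n ≥ n₀/(1 + n₀/N) = 773.5099/(1 + 773.5099/15541) = 736.8359.
Rounding up, n = 737.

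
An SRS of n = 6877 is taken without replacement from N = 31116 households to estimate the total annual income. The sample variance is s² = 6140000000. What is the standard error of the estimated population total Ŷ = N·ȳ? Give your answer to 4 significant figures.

Var(Ŷ) = N²·Var(ȳ) = N²·(1 − n/N)·s²/n.
f = 6877/31116 = 0.22101170; Var(ȳ) = 0.77898830·6140000000/6877 = 695505.04.
Var(Ŷ) = 31116² · 695505.04 = 6.7339177 × 10^14.
SE(Ŷ) = √(6.7339177 × 10^14) = 2.595 × 10^7.

2.595 × 10^7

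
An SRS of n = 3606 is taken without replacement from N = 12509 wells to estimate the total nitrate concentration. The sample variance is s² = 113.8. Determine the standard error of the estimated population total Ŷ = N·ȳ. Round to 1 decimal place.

Var(Ŷ) = N²·Var(ȳ) = N²·(1 − n/N)·s²/n.
f = 3606/12509 = 0.28827244; Var(ȳ) = 0.71172756·113.8/3606 = 0.022461064.
Var(Ŷ) = 12509² · 0.022461064 = 3.5145968 × 10^6.
SE(Ŷ) = √(3.5145968 × 10^6) = 1874.7.

1874.7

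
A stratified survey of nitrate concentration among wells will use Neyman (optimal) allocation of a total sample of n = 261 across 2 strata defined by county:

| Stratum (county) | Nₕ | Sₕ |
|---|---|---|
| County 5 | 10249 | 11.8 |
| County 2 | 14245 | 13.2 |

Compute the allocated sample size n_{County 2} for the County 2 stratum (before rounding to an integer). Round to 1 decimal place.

Neyman allocation: nₕ = n·NₕSₕ / Σⱼ NⱼSⱼ.
Σ NⱼSⱼ = 10249·11.8 + 14245·13.2 = 308972.2.
n_{County 2} = 261·14245·13.2 / 308972.2 = 158.8.

158.8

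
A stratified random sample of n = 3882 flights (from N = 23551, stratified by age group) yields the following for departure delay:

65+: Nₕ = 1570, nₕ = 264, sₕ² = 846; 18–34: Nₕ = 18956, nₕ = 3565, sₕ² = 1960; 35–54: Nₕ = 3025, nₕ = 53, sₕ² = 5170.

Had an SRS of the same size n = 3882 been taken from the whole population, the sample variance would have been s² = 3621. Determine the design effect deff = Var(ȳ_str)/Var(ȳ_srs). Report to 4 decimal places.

2.4161

Var(ȳ_str) = Σ Wₕ²(1−fₕ)sₕ²/nₕ with Wₕ = Nₕ/23551:
  65+: (1570/23551)²·(1−264/1570)·846/264 = 0.011846514
  18–34: (18956/23551)²·(1−3565/18956)·1960/3565 = 0.28919539
  35–54: (3025/23551)²·(1−53/3025)·5170/53 = 1.5811394
  → Var(ȳ_str) = 1.8821813.
Var(ȳ_srs) = (1 − 3882/23551)·3621/3882 = 0.77901518.
deff = 1.8821813 / 0.77901518 = 2.4161.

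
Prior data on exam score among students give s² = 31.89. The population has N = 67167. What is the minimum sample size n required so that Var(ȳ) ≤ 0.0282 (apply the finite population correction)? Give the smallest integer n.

1113

Without fpc, n₀ = s²/D = 31.89/0.0282 = 1130.8511.
With fpc, (1 − n/N)·s²/n ≤ D requires n ≥ n₀/(1 + n₀/N) = 1130.8511/(1 + 1130.8511/67167) = 1112.1269.
Rounding up, n = 1113.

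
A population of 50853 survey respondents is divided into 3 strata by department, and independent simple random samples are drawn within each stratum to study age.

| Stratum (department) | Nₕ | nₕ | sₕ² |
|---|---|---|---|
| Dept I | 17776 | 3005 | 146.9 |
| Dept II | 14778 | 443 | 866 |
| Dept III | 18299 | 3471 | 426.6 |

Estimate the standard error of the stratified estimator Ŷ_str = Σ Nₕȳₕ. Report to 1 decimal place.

21454.7

Var(Ŷ_str) = Σₕ Nₕ²(1 − fₕ)sₕ²/nₕ.
Dept I: 17776²·(1 − 3005/17776)·146.9/3005 = 1.283575 × 10^7.
Dept II: 14778²·(1 − 443/14778)·866/443 = 4.1412126 × 10^8.
Dept III: 18299²·(1 − 3471/18299)·426.6/3471 = 3.334849 × 10^7.
Sum = 4.603055 × 10^8.
SE = √(4.603055 × 10^8) = 21454.7.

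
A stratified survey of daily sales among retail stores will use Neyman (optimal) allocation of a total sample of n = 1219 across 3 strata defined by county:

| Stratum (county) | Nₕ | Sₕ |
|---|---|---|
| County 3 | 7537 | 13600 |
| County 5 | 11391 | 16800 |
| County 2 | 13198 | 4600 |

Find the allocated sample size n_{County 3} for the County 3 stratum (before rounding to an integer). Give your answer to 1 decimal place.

352.4

Neyman allocation: nₕ = n·NₕSₕ / Σⱼ NⱼSⱼ.
Σ NⱼSⱼ = 7537·13600 + 11391·16800 + 13198·4600 = 3.545828 × 10^8.
n_{County 3} = 1219·7537·13600 / (3.545828 × 10^8) = 352.4.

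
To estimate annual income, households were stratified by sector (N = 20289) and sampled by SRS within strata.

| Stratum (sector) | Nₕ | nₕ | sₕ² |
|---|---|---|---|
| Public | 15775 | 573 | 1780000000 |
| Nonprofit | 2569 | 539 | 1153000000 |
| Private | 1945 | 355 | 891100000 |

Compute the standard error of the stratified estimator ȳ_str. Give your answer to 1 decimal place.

1362.2

Var(ȳ_str) = Σₕ Wₕ²(1 − fₕ)sₕ²/nₕ with Wₕ = Nₕ/N, N = 20289.
Public: Wₕ = 0.77751491; term = 0.77751491²·(1 − 0.03632330)·1780000000/573 = 1.8097317 × 10^6.
Nonprofit: Wₕ = 0.12662034; term = 0.12662034²·(1 − 0.20980926)·1153000000/539 = 27100.631.
Private: Wₕ = 0.09586475; term = 0.09586475²·(1 − 0.18251928)·891100000/355 = 18857.909.
Sum = 1.8556902 × 10^6.
SE = √(1.8556902 × 10^6) = 1362.2.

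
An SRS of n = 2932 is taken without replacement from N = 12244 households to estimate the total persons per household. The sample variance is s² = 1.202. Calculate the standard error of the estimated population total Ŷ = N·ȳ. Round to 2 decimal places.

216.20

Var(Ŷ) = N²·Var(ȳ) = N²·(1 − n/N)·s²/n.
f = 2932/12244 = 0.23946423; Var(ȳ) = 0.76053577·1.202/2932 = 3.1178854 × 10^-4.
Var(Ŷ) = 12244² · (3.1178854 × 10^-4) = 46741.946.
SE(Ŷ) = √(46741.946) = 216.20.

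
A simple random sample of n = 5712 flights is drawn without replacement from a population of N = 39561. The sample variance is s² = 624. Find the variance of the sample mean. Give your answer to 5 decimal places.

Under SRS without replacement, Var(ȳ) = (1 − f)·s²/n with f = n/N = 5712/39561 = 0.14438462.
Var(ȳ) = (1 − 0.14438462)·624/5712 = 0.85561538·0.1092437 = 0.093470588.

0.09347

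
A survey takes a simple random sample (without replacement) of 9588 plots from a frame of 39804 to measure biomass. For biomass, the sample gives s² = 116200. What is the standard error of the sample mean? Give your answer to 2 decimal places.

3.03

Under SRS without replacement, Var(ȳ) = (1 − f)·s²/n with f = n/N = 9588/39804 = 0.24088031.
Var(ȳ) = (1 − 0.24088031)·116200/9588 = 0.75911969·12.119316 = 9.2000112.
SE(ȳ) = √(9.2000112) = 3.03.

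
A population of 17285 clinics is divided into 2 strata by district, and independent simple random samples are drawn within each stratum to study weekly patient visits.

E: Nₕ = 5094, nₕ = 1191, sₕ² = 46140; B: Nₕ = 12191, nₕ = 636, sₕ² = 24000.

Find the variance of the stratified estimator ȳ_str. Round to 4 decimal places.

Var(ȳ_str) = Σₕ Wₕ²(1 − fₕ)sₕ²/nₕ with Wₕ = Nₕ/N, N = 17285.
E: Wₕ = 0.29470639; term = 0.29470639²·(1 − 0.23380448)·46140/1191 = 2.5780097.
B: Wₕ = 0.70529361; term = 0.70529361²·(1 − 0.05216963)·24000/636 = 17.791995.
Sum = 20.370005.

20.3700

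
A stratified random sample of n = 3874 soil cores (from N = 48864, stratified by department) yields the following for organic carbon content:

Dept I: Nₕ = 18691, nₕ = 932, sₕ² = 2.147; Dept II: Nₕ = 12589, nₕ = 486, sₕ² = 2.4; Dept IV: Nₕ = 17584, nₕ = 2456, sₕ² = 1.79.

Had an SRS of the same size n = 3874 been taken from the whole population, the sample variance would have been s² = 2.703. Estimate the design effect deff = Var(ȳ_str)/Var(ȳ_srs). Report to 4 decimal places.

1.1154

Var(ȳ_str) = Σ Wₕ²(1−fₕ)sₕ²/nₕ with Wₕ = Nₕ/48864:
  Dept I: (18691/48864)²·(1−932/18691)·2.147/932 = 3.2025001 × 10^-4
  Dept II: (12589/48864)²·(1−486/12589)·2.4/486 = 3.151238 × 10^-4
  Dept IV: (17584/48864)²·(1−2456/17584)·1.79/2456 = 8.1198093 × 10^-5
  → Var(ȳ_str) = 7.165719 × 10^-4.
Var(ȳ_srs) = (1 − 3874/48864)·2.703/3874 = 6.4241165 × 10^-4.
deff = (7.165719 × 10^-4) / (6.4241165 × 10^-4) = 1.1154.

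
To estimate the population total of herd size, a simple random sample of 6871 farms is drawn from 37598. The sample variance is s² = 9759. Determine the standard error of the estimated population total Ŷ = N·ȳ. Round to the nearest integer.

40507

Var(Ŷ) = N²·Var(ȳ) = N²·(1 − n/N)·s²/n.
f = 6871/37598 = 0.18274908; Var(ȳ) = 0.81725092·9759/6871 = 1.1607556.
Var(Ŷ) = 37598² · 1.1607556 = 1.6408553 × 10^9.
SE(Ŷ) = √(1.6408553 × 10^9) = 40507.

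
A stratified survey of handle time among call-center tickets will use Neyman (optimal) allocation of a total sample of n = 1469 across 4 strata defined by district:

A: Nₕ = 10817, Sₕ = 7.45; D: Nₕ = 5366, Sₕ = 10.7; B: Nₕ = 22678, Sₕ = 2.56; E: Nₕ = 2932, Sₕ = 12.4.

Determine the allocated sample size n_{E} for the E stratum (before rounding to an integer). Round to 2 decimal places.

Neyman allocation: nₕ = n·NₕSₕ / Σⱼ NⱼSⱼ.
Σ NⱼSⱼ = 10817·7.45 + 5366·10.7 + 22678·2.56 + 2932·12.4 = 232415.33.
n_{E} = 1469·2932·12.4 / 232415.33 = 229.80.

229.80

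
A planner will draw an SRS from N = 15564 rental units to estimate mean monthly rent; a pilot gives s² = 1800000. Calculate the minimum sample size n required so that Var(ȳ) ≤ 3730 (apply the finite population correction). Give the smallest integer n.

469

Without fpc, n₀ = s²/D = 1800000/3730 = 482.5737.
With fpc, (1 − n/N)·s²/n ≤ D requires n ≥ n₀/(1 + n₀/N) = 482.5737/(1 + 482.5737/15564) = 468.0611.
Rounding up, n = 469.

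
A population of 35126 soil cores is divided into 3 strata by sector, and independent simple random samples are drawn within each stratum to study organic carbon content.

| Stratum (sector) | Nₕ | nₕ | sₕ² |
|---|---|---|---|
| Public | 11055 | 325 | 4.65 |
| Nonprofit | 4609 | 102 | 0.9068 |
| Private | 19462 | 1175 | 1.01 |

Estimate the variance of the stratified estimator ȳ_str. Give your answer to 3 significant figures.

0.00177

Var(ȳ_str) = Σₕ Wₕ²(1 − fₕ)sₕ²/nₕ with Wₕ = Nₕ/N, N = 35126.
Public: Wₕ = 0.31472414; term = 0.31472414²·(1 − 0.02939846)·4.65/325 = 0.0013755319.
Nonprofit: Wₕ = 0.13121335; term = 0.13121335²·(1 − 0.02213061)·0.9068/102 = 1.4967464 × 10^-4.
Private: Wₕ = 0.55406252; term = 0.55406252²·(1 − 0.06037406)·1.01/1175 = 2.4794539 × 10^-4.
Sum = 0.0017731519.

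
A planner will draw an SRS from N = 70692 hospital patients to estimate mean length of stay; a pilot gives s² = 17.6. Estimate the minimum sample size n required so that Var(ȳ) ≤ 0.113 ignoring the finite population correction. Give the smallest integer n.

Without fpc, n₀ = s²/D = 17.6/0.113 = 155.7522.
Rounding up, n = 156.

156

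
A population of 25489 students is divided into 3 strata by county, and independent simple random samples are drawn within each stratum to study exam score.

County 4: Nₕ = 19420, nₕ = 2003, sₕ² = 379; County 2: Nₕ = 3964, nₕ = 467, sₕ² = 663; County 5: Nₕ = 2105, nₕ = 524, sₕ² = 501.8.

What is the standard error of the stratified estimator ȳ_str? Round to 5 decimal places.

Var(ȳ_str) = Σₕ Wₕ²(1 − fₕ)sₕ²/nₕ with Wₕ = Nₕ/N, N = 25489.
County 4: Wₕ = 0.76189729; term = 0.76189729²·(1 − 0.10314109)·379/2003 = 0.098508849.
County 2: Wₕ = 0.15551807; term = 0.15551807²·(1 − 0.11781029)·663/467 = 0.030291469.
County 5: Wₕ = 0.08258464; term = 0.08258464²·(1 − 0.24893112)·501.8/524 = 0.0049054375.
Sum = 0.13370576.
SE = √(0.13370576) = 0.36566.

0.36566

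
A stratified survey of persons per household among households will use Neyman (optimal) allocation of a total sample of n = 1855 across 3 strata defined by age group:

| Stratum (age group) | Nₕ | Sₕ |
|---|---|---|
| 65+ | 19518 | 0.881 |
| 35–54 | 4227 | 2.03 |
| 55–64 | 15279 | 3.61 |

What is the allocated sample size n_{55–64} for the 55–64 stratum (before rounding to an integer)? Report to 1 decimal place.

1264.2

Neyman allocation: nₕ = n·NₕSₕ / Σⱼ NⱼSⱼ.
Σ NⱼSⱼ = 19518·0.881 + 4227·2.03 + 15279·3.61 = 80933.358.
n_{55–64} = 1855·15279·3.61 / 80933.358 = 1264.2.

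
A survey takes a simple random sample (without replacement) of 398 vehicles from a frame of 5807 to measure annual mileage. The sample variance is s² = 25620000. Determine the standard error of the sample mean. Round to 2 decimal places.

244.87

Under SRS without replacement, Var(ȳ) = (1 − f)·s²/n with f = n/N = 398/5807 = 0.06853797.
Var(ȳ) = (1 − 0.06853797)·25620000/398 = 0.93146203·64371.859 = 59959.943.
SE(ȳ) = √(59959.943) = 244.87.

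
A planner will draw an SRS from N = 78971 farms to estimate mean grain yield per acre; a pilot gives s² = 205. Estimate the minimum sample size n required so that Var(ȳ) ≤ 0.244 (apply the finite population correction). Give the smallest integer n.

832

Without fpc, n₀ = s²/D = 205/0.244 = 840.1639.
With fpc, (1 − n/N)·s²/n ≤ D requires n ≥ n₀/(1 + n₀/N) = 840.1639/(1 + 840.1639/78971) = 831.3196.
Rounding up, n = 832.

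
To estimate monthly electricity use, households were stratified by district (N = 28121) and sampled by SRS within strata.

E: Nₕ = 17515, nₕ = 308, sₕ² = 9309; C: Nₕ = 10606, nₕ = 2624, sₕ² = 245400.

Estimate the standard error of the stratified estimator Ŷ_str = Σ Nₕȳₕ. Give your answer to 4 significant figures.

130500

Var(Ŷ_str) = Σₕ Nₕ²(1 − fₕ)sₕ²/nₕ.
E: 17515²·(1 − 308/17515)·9309/308 = 9.1089352 × 10^9.
C: 10606²·(1 − 2624/10606)·245400/2624 = 7.9172448 × 10^9.
Sum = 1.702618 × 10^10.
SE = √(1.702618 × 10^10) = 130500.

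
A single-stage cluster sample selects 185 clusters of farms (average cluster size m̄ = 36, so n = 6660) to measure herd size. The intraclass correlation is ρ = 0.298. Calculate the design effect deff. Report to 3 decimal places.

11.430

deff = 1 + (36 − 1)·0.298 = 1 + 10.43 = 11.43.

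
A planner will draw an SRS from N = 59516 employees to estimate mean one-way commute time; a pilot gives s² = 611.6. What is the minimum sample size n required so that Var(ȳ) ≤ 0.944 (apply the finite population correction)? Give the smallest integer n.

Without fpc, n₀ = s²/D = 611.6/0.944 = 647.8814.
With fpc, (1 − n/N)·s²/n ≤ D requires n ≥ n₀/(1 + n₀/N) = 647.8814/(1 + 647.8814/59516) = 640.9046.
Rounding up, n = 641.

641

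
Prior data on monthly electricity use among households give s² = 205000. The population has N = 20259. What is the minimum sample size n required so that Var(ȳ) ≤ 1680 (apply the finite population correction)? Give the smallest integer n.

122

Without fpc, n₀ = s²/D = 205000/1680 = 122.0238.
With fpc, (1 − n/N)·s²/n ≤ D requires n ≥ n₀/(1 + n₀/N) = 122.0238/(1 + 122.0238/20259) = 121.2932.
Rounding up, n = 122.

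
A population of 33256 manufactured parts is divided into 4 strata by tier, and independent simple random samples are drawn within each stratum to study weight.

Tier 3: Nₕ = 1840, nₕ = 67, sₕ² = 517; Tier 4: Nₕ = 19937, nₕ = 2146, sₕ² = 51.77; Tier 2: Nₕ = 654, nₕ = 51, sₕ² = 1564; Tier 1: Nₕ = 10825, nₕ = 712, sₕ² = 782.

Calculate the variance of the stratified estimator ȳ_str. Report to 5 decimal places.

0.15015

Var(ȳ_str) = Σₕ Wₕ²(1 − fₕ)sₕ²/nₕ with Wₕ = Nₕ/N, N = 33256.
Tier 3: Wₕ = 0.05532836; term = 0.05532836²·(1 − 0.03641304)·517/67 = 0.022761573.
Tier 4: Wₕ = 0.59950084; term = 0.59950084²·(1 − 0.10763906)·51.77/2146 = 0.0077369287.
Tier 2: Wₕ = 0.01966562; term = 0.01966562²·(1 − 0.07798165)·1564/51 = 0.010935071.
Tier 1: Wₕ = 0.32550517; term = 0.32550517²·(1 − 0.06577367)·782/712 = 0.1087163.
Sum = 0.15014987.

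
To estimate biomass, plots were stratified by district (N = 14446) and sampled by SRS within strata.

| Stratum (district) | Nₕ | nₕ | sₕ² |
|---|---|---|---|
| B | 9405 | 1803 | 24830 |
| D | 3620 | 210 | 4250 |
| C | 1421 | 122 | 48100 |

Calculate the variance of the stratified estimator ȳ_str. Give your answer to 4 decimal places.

9.4026

Var(ȳ_str) = Σₕ Wₕ²(1 − fₕ)sₕ²/nₕ with Wₕ = Nₕ/N, N = 14446.
B: Wₕ = 0.65104527; term = 0.65104527²·(1 − 0.19170654)·24830/1803 = 4.7181575.
D: Wₕ = 0.25058840; term = 0.25058840²·(1 − 0.05801105)·4250/210 = 1.1971191.
C: Wₕ = 0.09836633; term = 0.09836633²·(1 − 0.08585503)·48100/122 = 3.4873317.
Sum = 9.4026083.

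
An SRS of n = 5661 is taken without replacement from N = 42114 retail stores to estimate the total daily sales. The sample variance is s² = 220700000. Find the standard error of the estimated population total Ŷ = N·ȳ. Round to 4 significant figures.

Var(Ŷ) = N²·Var(ȳ) = N²·(1 − n/N)·s²/n.
f = 5661/42114 = 0.13442086; Var(ȳ) = 0.86557914·220700000/5661 = 33745.507.
Var(Ŷ) = 42114² · 33745.507 = 5.985066 × 10^13.
SE(Ŷ) = √(5.985066 × 10^13) = 7.736 × 10^6.

7.736 × 10^6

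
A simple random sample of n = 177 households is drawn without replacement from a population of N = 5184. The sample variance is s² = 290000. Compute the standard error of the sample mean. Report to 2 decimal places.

39.78

Under SRS without replacement, Var(ȳ) = (1 − f)·s²/n with f = n/N = 177/5184 = 0.03414352.
Var(ȳ) = (1 − 0.03414352)·290000/177 = 0.96585648·1638.4181 = 1582.4767.
SE(ȳ) = √(1582.4767) = 39.78.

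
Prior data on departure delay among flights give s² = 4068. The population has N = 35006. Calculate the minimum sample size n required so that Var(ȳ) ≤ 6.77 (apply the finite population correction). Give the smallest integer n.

591

Without fpc, n₀ = s²/D = 4068/6.77 = 600.8863.
With fpc, (1 − n/N)·s²/n ≤ D requires n ≥ n₀/(1 + n₀/N) = 600.8863/(1 + 600.8863/35006) = 590.7460.
Rounding up, n = 591.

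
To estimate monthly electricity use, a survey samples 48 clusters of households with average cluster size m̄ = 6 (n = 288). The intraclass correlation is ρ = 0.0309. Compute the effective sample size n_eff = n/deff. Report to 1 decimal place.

249.5

deff = 1 + (6 − 1)·0.0309 = 1 + 0.1545 = 1.1545.
n_eff = 288 / 1.1545 = 249.5.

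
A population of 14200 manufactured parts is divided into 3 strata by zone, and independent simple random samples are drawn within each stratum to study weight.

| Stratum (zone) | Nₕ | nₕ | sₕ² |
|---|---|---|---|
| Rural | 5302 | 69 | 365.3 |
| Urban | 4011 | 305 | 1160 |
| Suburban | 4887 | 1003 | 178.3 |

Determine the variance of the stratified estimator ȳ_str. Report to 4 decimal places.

1.0256

Var(ȳ_str) = Σₕ Wₕ²(1 − fₕ)sₕ²/nₕ with Wₕ = Nₕ/N, N = 14200.
Rural: Wₕ = 0.37338028; term = 0.37338028²·(1 − 0.01301396)·365.3/69 = 0.72847449.
Urban: Wₕ = 0.28246479; term = 0.28246479²·(1 − 0.07604089)·1160/305 = 0.28037516.
Suburban: Wₕ = 0.34415493; term = 0.34415493²·(1 − 0.20523839)·178.3/1003 = 0.016733827.
Sum = 1.0255835.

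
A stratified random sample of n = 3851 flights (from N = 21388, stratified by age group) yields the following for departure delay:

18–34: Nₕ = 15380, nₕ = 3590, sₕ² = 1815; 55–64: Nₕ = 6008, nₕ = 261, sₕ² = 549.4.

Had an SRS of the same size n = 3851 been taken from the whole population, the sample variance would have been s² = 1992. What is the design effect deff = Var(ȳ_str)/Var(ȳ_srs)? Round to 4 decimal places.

Var(ȳ_str) = Σ Wₕ²(1−fₕ)sₕ²/nₕ with Wₕ = Nₕ/21388:
  18–34: (15380/21388)²·(1−3590/15380)·1815/3590 = 0.20040658
  55–64: (6008/21388)²·(1−261/6008)·549.4/261 = 0.15888354
  → Var(ȳ_str) = 0.35929012.
Var(ȳ_srs) = (1 − 3851/21388)·1992/3851 = 0.4241319.
deff = 0.35929012 / 0.4241319 = 0.8471.

0.8471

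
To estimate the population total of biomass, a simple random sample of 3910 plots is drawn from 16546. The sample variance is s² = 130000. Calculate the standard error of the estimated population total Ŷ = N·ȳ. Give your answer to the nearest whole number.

Var(Ŷ) = N²·Var(ȳ) = N²·(1 − n/N)·s²/n.
f = 3910/16546 = 0.23631089; Var(ȳ) = 0.76368911·130000/3910 = 25.391198.
Var(Ŷ) = 16546² · 25.391198 = 6.9513512 × 10^9.
SE(Ŷ) = √(6.9513512 × 10^9) = 83375.

83375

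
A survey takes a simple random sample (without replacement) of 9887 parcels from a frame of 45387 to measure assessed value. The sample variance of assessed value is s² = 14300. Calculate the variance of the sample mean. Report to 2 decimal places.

Under SRS without replacement, Var(ȳ) = (1 − f)·s²/n with f = n/N = 9887/45387 = 0.21783771.
Var(ȳ) = (1 − 0.21783771)·14300/9887 = 0.78216229·1.4463437 = 1.1312755.

1.13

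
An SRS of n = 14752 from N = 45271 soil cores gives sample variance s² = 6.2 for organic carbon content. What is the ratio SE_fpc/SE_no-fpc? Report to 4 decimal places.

0.8211

f = n/N = 14752/45271 = 0.32585982.
SE_no-fpc = √(s²/n) = 0.02050078; SE_fpc = √((1−f)s²/n) = 0.016832379.
Ratio = √(1−f) = 0.82106040.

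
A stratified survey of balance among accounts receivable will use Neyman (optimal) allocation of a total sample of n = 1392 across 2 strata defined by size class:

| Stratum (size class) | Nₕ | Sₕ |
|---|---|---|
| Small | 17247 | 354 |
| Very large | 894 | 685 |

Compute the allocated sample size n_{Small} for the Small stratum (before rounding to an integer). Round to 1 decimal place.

1265.1

Neyman allocation: nₕ = n·NₕSₕ / Σⱼ NⱼSⱼ.
Σ NⱼSⱼ = 17247·354 + 894·685 = 6.717828 × 10^6.
n_{Small} = 1392·17247·354 / (6.717828 × 10^6) = 1265.1.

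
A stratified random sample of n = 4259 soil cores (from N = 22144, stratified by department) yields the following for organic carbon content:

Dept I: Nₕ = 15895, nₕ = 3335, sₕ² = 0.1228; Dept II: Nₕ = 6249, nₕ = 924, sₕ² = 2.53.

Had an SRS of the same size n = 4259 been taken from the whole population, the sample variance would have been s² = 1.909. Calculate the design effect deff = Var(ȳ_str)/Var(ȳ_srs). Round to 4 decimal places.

Var(ȳ_str) = Σ Wₕ²(1−fₕ)sₕ²/nₕ with Wₕ = Nₕ/22144:
  Dept I: (15895/22144)²·(1−3335/15895)·0.1228/3335 = 1.4991343 × 10^-5
  Dept II: (6249/22144)²·(1−924/6249)·2.53/924 = 1.8580891 × 10^-4
  → Var(ȳ_str) = 2.0080025 × 10^-4.
Var(ȳ_srs) = (1 − 4259/22144)·1.909/4259 = 3.6201883 × 10^-4.
deff = (2.0080025 × 10^-4) / (3.6201883 × 10^-4) = 0.5547.

0.5547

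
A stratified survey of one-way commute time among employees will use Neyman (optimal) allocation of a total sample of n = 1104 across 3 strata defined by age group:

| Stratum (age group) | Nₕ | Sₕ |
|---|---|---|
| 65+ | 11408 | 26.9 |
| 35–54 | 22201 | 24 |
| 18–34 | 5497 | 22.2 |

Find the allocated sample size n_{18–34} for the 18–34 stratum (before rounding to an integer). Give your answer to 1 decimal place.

Neyman allocation: nₕ = n·NₕSₕ / Σⱼ NⱼSⱼ.
Σ NⱼSⱼ = 11408·26.9 + 22201·24 + 5497·22.2 = 961732.6.
n_{18–34} = 1104·5497·22.2 / 961732.6 = 140.1.

140.1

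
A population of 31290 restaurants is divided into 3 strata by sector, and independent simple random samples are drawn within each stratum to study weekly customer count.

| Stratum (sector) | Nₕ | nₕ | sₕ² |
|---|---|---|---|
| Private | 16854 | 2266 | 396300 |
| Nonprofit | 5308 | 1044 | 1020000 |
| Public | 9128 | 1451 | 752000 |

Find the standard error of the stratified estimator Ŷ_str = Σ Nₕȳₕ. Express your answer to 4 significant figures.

Var(Ŷ_str) = Σₕ Nₕ²(1 − fₕ)sₕ²/nₕ.
Private: 16854²·(1 − 2266/16854)·396300/2266 = 4.2999451 × 10^10.
Nonprofit: 5308²·(1 − 1044/5308)·1020000/1044 = 2.2113006 × 10^10.
Public: 9128²·(1 − 1451/9128)·752000/1451 = 3.6317638 × 10^10.
Sum = 1.014301 × 10^11.
SE = √(1.014301 × 10^11) = 318500.

318500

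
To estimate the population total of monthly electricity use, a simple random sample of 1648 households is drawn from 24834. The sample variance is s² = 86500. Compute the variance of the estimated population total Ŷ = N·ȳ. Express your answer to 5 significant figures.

Var(Ŷ) = N²·Var(ȳ) = N²·(1 − n/N)·s²/n.
f = 1648/24834 = 0.06636063; Var(ȳ) = 0.93363937·86500/1648 = 49.004736.
Var(Ŷ) = 24834² · 49.004736 = 3.0222571 × 10^10.

3.0223 × 10^10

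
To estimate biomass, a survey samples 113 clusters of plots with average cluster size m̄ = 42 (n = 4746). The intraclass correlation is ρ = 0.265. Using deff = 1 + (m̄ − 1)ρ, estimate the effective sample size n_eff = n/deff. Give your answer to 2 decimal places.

400.00

deff = 1 + (42 − 1)·0.265 = 1 + 10.865 = 11.865.
n_eff = 4746 / 11.865 = 400.00.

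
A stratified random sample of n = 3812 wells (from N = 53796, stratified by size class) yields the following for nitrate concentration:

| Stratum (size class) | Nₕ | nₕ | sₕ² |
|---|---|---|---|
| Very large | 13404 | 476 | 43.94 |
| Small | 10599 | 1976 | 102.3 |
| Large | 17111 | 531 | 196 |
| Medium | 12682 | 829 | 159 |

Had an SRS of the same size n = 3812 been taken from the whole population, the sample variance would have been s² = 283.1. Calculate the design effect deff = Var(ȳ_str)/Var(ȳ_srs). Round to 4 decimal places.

Var(ȳ_str) = Σ Wₕ²(1−fₕ)sₕ²/nₕ with Wₕ = Nₕ/53796:
  Very large: (13404/53796)²·(1−476/13404)·43.94/476 = 0.0055273745
  Small: (10599/53796)²·(1−1976/10599)·102.3/1976 = 0.0016349783
  Large: (17111/53796)²·(1−531/17111)·196/531 = 0.03618441
  Medium: (12682/53796)²·(1−829/12682)·159/829 = 0.009962278
  → Var(ȳ_str) = 0.053309041.
Var(ȳ_srs) = (1 − 3812/53796)·283.1/3812 = 0.069003004.
deff = 0.053309041 / 0.069003004 = 0.7726.

0.7726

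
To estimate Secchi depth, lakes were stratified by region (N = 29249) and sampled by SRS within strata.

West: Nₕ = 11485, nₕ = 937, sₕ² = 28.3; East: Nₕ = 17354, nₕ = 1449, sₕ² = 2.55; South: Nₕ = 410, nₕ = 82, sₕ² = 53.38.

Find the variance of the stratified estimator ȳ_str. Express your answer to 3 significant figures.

Var(ȳ_str) = Σₕ Wₕ²(1 − fₕ)sₕ²/nₕ with Wₕ = Nₕ/N, N = 29249.
West: Wₕ = 0.39266300; term = 0.39266300²·(1 − 0.08158468)·28.3/937 = 0.0042768687.
East: Wₕ = 0.59331943; term = 0.59331943²·(1 − 0.08349660)·2.55/1449 = 5.6778383 × 10^-4.
South: Wₕ = 0.01401757; term = 0.01401757²·(1 − 0.20000000)·53.38/82 = 1.0232939 × 10^-4.
Sum = 0.0049469819.

0.00495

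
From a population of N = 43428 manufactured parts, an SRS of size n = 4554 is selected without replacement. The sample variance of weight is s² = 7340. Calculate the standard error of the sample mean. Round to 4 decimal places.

Under SRS without replacement, Var(ȳ) = (1 − f)·s²/n with f = n/N = 4554/43428 = 0.10486322.
Var(ȳ) = (1 − 0.10486322)·7340/4554 = 0.89513678·1.6117699 = 1.4427545.
SE(ȳ) = √(1.4427545) = 1.2011.

1.2011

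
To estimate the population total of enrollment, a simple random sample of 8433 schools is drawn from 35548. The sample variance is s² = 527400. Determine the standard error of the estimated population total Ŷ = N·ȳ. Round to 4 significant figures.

245500

Var(Ŷ) = N²·Var(ȳ) = N²·(1 − n/N)·s²/n.
f = 8433/35548 = 0.23722854; Var(ȳ) = 0.76277146·527400/8433 = 47.703744.
Var(Ŷ) = 35548² · 47.703744 = 6.0281328 × 10^10.
SE(Ŷ) = √(6.0281328 × 10^10) = 245500.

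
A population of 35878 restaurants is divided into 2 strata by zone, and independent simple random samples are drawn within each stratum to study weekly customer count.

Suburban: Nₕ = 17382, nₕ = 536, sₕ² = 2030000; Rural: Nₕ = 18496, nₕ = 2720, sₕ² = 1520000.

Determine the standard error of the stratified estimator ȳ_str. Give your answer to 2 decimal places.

Var(ȳ_str) = Σₕ Wₕ²(1 − fₕ)sₕ²/nₕ with Wₕ = Nₕ/N, N = 35878.
Suburban: Wₕ = 0.48447517; term = 0.48447517²·(1 − 0.03083650)·2030000/536 = 861.53185.
Rural: Wₕ = 0.51552483; term = 0.51552483²·(1 − 0.14705882)·1520000/2720 = 126.67559.
Sum = 988.20744.
SE = √(988.20744) = 31.44.

31.44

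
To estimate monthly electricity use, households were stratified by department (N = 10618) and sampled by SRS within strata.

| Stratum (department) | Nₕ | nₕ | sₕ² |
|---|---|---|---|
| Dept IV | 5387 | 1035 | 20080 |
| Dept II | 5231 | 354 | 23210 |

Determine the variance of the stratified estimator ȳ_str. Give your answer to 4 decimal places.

18.8706

Var(ȳ_str) = Σₕ Wₕ²(1 − fₕ)sₕ²/nₕ with Wₕ = Nₕ/N, N = 10618.
Dept IV: Wₕ = 0.50734602; term = 0.50734602²·(1 − 0.19212920)·20080/1035 = 4.0343519.
Dept II: Wₕ = 0.49265398; term = 0.49265398²·(1 − 0.06767348)·23210/354 = 14.836242.
Sum = 18.870594.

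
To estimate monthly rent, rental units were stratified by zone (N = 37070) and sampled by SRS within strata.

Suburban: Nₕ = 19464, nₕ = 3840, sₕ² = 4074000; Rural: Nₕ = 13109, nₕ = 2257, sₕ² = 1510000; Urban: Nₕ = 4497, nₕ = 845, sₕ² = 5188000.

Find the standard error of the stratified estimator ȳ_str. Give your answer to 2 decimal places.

19.43

Var(ȳ_str) = Σₕ Wₕ²(1 − fₕ)sₕ²/nₕ with Wₕ = Nₕ/N, N = 37070.
Suburban: Wₕ = 0.52506070; term = 0.52506070²·(1 − 0.19728730)·4074000/3840 = 234.78425.
Rural: Wₕ = 0.35362827; term = 0.35362827²·(1 − 0.17217179)·1510000/2257 = 69.259534.
Urban: Wₕ = 0.12131103; term = 0.12131103²·(1 − 0.18790305)·5188000/845 = 73.375613.
Sum = 377.4194.
SE = √(377.4194) = 19.43.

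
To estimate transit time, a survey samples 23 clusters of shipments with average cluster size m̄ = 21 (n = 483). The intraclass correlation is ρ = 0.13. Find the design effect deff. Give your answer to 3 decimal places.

3.600

deff = 1 + (21 − 1)·0.13 = 1 + 2.6 = 3.6.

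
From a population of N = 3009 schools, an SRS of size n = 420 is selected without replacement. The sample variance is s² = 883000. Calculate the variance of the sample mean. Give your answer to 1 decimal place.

Under SRS without replacement, Var(ȳ) = (1 − f)·s²/n with f = n/N = 420/3009 = 0.13958126.
Var(ȳ) = (1 − 0.13958126)·883000/420 = 0.86041874·2102.381 = 1808.928.

1808.9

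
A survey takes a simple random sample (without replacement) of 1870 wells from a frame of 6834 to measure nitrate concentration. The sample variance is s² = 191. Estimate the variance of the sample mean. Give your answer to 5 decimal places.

0.07419

Under SRS without replacement, Var(ȳ) = (1 − f)·s²/n with f = n/N = 1870/6834 = 0.27363184.
Var(ȳ) = (1 − 0.27363184)·191/1870 = 0.72636816·0.10213904 = 0.074190545.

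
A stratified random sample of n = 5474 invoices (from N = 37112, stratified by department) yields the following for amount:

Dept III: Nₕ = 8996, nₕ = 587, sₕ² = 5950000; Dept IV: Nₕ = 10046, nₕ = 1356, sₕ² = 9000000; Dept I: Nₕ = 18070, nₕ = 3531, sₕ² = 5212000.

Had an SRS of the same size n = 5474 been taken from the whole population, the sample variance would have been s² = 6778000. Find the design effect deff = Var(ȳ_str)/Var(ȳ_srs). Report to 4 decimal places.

1.1927

Var(ȳ_str) = Σ Wₕ²(1−fₕ)sₕ²/nₕ with Wₕ = Nₕ/37112:
  Dept III: (8996/37112)²·(1−587/8996)·5950000/587 = 556.72913
  Dept IV: (10046/37112)²·(1−1356/10046)·9000000/1356 = 420.69471
  Dept I: (18070/37112)²·(1−3531/18070)·5212000/3531 = 281.55981
  → Var(ȳ_str) = 1258.9837.
Var(ȳ_srs) = (1 − 5474/37112)·6778000/5474 = 1055.5807.
deff = 1258.9837 / 1055.5807 = 1.1927.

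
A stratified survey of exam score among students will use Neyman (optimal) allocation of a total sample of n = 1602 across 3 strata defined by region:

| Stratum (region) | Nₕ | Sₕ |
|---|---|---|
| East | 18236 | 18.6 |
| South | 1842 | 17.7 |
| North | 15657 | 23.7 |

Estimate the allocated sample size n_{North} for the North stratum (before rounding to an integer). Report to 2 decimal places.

Neyman allocation: nₕ = n·NₕSₕ / Σⱼ NⱼSⱼ.
Σ NⱼSⱼ = 18236·18.6 + 1842·17.7 + 15657·23.7 = 742863.9.
n_{North} = 1602·15657·23.7 / 742863.9 = 800.22.

800.22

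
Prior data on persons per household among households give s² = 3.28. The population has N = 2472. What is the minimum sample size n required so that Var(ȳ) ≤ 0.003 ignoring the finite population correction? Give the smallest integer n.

1094

Without fpc, n₀ = s²/D = 3.28/0.003 = 1093.3333.
Rounding up, n = 1094.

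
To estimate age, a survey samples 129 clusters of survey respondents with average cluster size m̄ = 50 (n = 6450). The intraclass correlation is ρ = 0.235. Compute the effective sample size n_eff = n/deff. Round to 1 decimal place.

515.4

deff = 1 + (50 − 1)·0.235 = 1 + 11.515 = 12.515.
n_eff = 6450 / 12.515 = 515.4.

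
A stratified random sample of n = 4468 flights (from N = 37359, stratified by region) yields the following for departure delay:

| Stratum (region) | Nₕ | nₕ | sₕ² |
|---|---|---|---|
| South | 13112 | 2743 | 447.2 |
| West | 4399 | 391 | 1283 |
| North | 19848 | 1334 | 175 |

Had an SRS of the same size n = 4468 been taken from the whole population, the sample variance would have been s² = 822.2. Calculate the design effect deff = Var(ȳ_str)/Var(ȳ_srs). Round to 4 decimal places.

Var(ȳ_str) = Σ Wₕ²(1−fₕ)sₕ²/nₕ with Wₕ = Nₕ/37359:
  South: (13112/37359)²·(1−2743/13112)·447.2/2743 = 0.015881493
  West: (4399/37359)²·(1−391/4399)·1283/391 = 0.04145158
  North: (19848/37359)²·(1−1334/19848)·175/1334 = 0.034538919
  → Var(ȳ_str) = 0.091871992.
Var(ȳ_srs) = (1 − 4468/37359)·822.2/4468 = 0.16201161.
deff = 0.091871992 / 0.16201161 = 0.5671.

0.5671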